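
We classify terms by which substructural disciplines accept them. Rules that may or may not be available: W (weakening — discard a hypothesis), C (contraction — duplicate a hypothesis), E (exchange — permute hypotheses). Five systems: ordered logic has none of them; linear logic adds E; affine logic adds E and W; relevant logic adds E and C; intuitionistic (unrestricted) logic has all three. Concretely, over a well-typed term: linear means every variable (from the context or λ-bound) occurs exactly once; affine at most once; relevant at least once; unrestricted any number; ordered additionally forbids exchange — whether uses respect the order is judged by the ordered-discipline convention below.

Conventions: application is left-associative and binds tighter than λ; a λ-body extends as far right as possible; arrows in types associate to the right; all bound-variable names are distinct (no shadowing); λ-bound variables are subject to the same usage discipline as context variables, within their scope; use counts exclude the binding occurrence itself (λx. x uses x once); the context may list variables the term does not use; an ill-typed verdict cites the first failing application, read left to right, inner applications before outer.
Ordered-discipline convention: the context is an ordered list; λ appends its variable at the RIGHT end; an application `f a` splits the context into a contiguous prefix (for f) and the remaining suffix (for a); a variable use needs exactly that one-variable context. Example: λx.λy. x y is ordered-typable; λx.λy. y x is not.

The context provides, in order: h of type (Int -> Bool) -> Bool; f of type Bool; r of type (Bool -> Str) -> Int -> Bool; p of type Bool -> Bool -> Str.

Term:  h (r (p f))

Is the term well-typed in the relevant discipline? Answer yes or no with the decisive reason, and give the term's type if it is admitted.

yes — at least one use each (h, f, r, p); term : Bool
counts: h ×1, f ×1, r ×1, p ×1
uses in reading order: h, r, p, f
typing: the term checks, with type Bool
per-discipline verdicts: ordered ✗ · linear ✓ · affine ✓ · relevant ✓ · unrestricted ✓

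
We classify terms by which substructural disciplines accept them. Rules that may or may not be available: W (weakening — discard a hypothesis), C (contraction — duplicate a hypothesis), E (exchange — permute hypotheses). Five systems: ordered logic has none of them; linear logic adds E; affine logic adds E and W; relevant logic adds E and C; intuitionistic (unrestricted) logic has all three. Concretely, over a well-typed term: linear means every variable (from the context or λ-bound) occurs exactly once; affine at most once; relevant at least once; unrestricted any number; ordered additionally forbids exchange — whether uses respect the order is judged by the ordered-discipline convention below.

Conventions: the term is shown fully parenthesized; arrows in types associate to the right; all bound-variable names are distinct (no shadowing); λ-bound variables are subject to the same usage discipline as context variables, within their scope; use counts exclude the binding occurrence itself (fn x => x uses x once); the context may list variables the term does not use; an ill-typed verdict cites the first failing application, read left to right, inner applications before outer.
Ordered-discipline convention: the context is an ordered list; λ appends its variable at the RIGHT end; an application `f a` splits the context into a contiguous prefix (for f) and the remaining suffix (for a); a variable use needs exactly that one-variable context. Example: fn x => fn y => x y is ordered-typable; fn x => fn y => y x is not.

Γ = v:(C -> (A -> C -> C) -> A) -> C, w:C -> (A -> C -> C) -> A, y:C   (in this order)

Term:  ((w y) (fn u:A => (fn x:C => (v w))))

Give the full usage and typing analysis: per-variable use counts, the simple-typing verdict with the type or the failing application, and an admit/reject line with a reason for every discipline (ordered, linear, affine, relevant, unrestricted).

usage: v ×1, w ×2, y ×1, u (λ-bound) ×0, x (λ-bound) ×0
uses in reading order: w, y, v, w
typing: the term checks, with type A
ordered: ✗ — repeated use of w ×2; u, x never used (weakening)
linear: ✗ — repeated use of w ×2; u, x never used (weakening)
affine: ✗ — repeated use of w ×2
relevant: ✗ — u, x never used (weakening)
unrestricted: ✓ — simply typable at A; W, C, E all held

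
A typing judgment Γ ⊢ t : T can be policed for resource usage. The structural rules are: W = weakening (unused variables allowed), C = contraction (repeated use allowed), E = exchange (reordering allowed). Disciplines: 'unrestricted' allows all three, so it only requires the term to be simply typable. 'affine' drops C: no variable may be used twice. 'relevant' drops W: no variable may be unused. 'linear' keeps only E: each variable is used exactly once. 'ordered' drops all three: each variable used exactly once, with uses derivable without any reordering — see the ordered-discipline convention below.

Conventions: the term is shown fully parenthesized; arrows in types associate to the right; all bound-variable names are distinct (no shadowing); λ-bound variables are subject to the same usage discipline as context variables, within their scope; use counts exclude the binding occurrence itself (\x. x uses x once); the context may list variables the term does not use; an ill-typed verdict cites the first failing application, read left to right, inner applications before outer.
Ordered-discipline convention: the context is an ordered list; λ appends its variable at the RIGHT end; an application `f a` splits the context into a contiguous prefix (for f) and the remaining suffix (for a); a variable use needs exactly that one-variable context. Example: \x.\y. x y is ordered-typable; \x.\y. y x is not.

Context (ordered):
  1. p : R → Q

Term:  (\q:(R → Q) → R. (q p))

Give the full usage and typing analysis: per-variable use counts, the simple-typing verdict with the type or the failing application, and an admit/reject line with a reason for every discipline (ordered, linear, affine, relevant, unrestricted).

usage: p ×1, q (bound) ×1
use order (left to right): q, p
typing: the term checks, with type ((R → Q) → R) → R
ordered: ✗ — needs exchange: uses follow q, p
linear: ✓ — single use per variable (p, q)
affine: ✓ — no duplicate uses among p, q
relevant: ✓ — none of p, q goes unused
unrestricted: ✓ — type-checks (((R → Q) → R) → R) and nothing is barred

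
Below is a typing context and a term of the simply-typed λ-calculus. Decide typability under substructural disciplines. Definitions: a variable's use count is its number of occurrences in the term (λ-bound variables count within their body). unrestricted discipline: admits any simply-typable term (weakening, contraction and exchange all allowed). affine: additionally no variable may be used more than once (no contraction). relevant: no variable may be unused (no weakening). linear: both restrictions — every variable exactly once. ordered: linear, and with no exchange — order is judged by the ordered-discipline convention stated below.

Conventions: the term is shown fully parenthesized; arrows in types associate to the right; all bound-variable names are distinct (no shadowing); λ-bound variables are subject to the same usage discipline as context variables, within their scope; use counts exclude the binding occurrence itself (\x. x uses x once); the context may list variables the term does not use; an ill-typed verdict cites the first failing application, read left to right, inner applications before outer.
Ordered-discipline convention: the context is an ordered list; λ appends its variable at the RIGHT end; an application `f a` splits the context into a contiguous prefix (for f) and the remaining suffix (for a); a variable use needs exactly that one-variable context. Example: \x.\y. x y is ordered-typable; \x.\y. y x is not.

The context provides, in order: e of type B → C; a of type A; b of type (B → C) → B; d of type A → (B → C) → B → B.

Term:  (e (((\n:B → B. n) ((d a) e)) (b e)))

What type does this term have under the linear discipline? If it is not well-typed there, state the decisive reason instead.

not well-typed under linear — e ×3 used more than once (contraction)
counts: e=3; a=1; b=1; d=1; n [bound]=1
order of uses: e, n, d, a, e, b, e
typing: well-typed at C
summary: ordered ✗ | linear ✗ | affine ✗ | relevant ✓ | unrestricted ✓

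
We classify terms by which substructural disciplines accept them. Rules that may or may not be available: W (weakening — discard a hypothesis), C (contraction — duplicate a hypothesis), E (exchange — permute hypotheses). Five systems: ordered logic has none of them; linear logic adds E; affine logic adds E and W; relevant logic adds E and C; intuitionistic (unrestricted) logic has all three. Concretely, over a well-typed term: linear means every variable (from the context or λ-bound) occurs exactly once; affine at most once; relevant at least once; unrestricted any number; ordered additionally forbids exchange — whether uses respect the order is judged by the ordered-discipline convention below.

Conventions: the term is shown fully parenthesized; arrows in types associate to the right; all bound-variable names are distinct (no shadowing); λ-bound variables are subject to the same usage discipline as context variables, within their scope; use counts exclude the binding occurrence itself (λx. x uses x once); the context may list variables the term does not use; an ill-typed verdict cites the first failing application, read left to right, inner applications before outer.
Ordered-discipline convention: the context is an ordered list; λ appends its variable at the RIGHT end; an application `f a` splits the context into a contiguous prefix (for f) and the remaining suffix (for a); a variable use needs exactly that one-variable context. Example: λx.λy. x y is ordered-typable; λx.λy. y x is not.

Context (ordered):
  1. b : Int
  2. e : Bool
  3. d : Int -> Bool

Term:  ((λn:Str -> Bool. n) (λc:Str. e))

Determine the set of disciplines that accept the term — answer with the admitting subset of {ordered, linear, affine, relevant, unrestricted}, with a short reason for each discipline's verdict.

accepted by: affine, unrestricted
usage: b: 0×; e: 1×; d: 0×; n [bound]: 1×; c [bound]: 0×
uses in reading order: n, e
typing: well-typed — term : Str -> Bool
ordered: ✗, b, d, c never used (weakening)
linear: ✗, b, d, c never used (weakening)
affine: ✓, no duplicate uses among b, e, d, n, c
relevant: ✗, b, d, c never used (weakening)
unrestricted: ✓, typability at Str -> Bool is all that's needed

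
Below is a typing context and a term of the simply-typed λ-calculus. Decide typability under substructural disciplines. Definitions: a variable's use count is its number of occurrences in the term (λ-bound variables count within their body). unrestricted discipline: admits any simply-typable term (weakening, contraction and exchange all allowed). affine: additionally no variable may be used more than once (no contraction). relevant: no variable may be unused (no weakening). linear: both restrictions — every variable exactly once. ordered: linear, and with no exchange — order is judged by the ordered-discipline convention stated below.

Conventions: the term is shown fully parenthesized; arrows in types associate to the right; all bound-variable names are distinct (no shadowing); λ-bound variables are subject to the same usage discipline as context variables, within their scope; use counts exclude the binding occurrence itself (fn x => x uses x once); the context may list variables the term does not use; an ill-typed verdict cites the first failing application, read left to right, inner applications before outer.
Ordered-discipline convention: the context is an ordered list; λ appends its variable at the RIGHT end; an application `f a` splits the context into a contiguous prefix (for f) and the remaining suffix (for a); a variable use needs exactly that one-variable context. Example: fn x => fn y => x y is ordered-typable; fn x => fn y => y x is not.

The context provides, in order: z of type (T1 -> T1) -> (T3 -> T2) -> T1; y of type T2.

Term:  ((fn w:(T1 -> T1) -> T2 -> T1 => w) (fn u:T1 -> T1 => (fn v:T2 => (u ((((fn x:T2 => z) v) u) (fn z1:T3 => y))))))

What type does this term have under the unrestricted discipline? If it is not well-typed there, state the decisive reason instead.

term : (T1 -> T1) -> T2 -> T1
use counts: z: 1; y: 1; w [bound]: 1; u [bound]: 2; v [bound]: 1; x [bound]: 0; z1 [bound]: 0
order of uses: w, u, z, v, u, y
typing: the term checks, with type (T1 -> T1) -> T2 -> T1
all disciplines: ordered ✗, linear ✗, affine ✗, relevant ✗, unrestricted ✓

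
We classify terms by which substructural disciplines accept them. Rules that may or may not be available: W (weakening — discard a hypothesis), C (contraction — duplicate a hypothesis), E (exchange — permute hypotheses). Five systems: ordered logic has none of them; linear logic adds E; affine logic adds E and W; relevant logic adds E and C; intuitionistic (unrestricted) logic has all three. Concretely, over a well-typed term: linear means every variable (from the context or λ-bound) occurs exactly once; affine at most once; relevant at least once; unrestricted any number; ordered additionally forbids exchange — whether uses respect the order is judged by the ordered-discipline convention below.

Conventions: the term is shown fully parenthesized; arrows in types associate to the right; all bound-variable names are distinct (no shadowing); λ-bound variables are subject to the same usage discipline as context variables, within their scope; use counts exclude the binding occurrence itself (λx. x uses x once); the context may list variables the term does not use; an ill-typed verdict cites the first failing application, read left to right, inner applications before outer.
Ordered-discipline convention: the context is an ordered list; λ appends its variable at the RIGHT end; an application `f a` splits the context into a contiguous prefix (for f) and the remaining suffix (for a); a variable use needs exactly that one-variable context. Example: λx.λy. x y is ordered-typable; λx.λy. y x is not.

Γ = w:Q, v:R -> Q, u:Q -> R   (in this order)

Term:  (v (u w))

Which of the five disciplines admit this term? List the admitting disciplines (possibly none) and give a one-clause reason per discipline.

admitted by: linear, affine, relevant, unrestricted
variable uses: w: 1×, v: 1×, u: 1×
uses in reading order: v, u, w
typing: well-typed at Q
ordered: ✗, no contiguous prefix/suffix split fits v, u, w
linear: ✓, exactly-once usage across w, v, u
affine: ✓, none of w, v, u used more than once
relevant: ✓, every one of w, v, u appears
unrestricted: ✓, typability at Q is all that's needed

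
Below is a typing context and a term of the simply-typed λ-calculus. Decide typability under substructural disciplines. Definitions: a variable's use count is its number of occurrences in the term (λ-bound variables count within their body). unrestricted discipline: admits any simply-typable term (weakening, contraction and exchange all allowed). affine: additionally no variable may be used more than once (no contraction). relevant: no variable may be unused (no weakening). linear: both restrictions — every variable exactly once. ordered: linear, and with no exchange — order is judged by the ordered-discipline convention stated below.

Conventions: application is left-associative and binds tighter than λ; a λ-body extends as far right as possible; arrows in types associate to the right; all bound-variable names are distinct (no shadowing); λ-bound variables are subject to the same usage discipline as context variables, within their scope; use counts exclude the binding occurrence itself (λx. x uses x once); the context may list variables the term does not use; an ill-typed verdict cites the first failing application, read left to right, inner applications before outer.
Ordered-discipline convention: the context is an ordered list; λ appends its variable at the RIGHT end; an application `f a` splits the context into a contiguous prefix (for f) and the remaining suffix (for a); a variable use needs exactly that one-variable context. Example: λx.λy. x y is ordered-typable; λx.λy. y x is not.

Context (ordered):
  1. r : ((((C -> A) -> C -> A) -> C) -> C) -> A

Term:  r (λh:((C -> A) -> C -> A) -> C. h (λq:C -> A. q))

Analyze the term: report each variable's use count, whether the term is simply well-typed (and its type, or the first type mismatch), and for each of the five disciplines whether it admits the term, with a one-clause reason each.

use counts: r: 1, h (λ-bound): 1, q (λ-bound): 1
use order (left to right): r, h, q
typing: well-typed at A
ordered ✓ (single-use (r, h, q), ordered derivation ok)
linear ✓ (exactly-once usage across r, h, q)
affine ✓ (none of r, h, q used more than once)
relevant ✓ (every one of r, h, q appears)
unrestricted ✓ (typability at A is all that's needed)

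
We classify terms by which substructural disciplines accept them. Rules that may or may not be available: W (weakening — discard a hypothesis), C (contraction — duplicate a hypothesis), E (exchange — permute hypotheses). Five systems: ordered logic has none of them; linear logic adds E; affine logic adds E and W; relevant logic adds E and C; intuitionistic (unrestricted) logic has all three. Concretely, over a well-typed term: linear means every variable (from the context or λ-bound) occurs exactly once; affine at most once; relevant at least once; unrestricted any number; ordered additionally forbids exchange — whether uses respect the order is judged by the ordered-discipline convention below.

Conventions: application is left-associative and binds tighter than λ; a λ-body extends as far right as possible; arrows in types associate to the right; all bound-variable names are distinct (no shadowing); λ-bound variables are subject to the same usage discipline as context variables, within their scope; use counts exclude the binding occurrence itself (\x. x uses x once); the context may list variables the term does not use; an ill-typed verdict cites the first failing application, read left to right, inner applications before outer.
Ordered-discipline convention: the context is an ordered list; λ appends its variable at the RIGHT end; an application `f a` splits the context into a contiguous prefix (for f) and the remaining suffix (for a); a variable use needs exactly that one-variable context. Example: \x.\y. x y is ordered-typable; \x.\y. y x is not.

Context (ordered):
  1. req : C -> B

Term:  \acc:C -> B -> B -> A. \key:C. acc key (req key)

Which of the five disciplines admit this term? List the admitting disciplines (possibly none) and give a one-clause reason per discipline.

accepted by: relevant, unrestricted
counts: req=1, acc [bound]=1, key [bound]=2
uses in reading order: acc, key, req, key
typing: ✓ — (C -> B -> B -> A) -> C -> B -> A
ordered: ✗ — key ×2 used more than once (contraction)
linear: ✗ — key ×2 used more than once (contraction)
affine: ✗ — key ×2 used more than once (contraction)
relevant: ✓ — at least one use each (req, acc, key)
unrestricted: ✓ — type-checks ((C -> B -> B -> A) -> C -> B -> A) and nothing is barred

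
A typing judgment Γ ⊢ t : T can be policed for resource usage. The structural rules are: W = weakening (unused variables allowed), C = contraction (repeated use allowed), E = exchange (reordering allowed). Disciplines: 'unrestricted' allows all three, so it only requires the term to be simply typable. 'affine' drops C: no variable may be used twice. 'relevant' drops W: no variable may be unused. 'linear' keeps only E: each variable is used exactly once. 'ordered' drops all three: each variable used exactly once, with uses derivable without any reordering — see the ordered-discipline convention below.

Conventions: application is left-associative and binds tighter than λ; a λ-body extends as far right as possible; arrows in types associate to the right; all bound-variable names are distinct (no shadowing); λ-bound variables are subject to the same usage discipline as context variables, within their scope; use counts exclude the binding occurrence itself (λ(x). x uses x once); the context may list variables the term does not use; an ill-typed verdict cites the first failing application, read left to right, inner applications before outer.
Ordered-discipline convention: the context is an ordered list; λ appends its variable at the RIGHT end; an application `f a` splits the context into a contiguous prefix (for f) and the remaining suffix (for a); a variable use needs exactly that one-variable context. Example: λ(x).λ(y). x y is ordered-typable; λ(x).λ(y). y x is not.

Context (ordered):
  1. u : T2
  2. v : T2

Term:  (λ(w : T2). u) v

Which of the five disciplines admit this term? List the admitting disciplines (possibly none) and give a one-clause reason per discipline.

admitting disciplines: affine, unrestricted
variable uses: u: 1, v: 1, w [bound]: 0
use order (left to right): u, v
typing: ✓ — T2
ordered: ✗ — w left unused
linear: ✗ — w left unused
affine: ✓ — none of u, v, w used more than once
relevant: ✗ — w left unused
unrestricted: ✓ — simply typable at T2; W, C, E all held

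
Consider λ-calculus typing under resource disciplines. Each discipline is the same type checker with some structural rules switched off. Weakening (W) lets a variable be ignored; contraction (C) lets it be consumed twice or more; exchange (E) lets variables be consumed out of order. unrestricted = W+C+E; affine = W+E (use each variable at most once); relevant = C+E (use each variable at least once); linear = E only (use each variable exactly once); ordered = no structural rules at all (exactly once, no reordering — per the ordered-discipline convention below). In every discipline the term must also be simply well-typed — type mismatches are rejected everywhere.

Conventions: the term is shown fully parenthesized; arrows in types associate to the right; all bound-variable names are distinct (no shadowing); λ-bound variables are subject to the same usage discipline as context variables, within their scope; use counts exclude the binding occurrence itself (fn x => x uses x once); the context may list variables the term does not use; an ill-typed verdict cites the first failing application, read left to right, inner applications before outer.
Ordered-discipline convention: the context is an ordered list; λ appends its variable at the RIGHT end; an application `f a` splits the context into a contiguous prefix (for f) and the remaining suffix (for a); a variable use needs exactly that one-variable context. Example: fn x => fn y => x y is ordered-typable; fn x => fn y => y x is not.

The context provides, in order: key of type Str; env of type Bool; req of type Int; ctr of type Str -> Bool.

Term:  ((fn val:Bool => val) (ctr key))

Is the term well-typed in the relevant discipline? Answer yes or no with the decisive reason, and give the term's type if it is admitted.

no — unused: env, req — weakening required
variable uses: key ×1; env ×0; req ×0; ctr ×1; val (bound) ×1
uses in reading order: val, ctr, key
typing: well-typed at Bool
across the five disciplines: ordered ✗ · linear ✗ · affine ✓ · relevant ✗ · unrestricted ✓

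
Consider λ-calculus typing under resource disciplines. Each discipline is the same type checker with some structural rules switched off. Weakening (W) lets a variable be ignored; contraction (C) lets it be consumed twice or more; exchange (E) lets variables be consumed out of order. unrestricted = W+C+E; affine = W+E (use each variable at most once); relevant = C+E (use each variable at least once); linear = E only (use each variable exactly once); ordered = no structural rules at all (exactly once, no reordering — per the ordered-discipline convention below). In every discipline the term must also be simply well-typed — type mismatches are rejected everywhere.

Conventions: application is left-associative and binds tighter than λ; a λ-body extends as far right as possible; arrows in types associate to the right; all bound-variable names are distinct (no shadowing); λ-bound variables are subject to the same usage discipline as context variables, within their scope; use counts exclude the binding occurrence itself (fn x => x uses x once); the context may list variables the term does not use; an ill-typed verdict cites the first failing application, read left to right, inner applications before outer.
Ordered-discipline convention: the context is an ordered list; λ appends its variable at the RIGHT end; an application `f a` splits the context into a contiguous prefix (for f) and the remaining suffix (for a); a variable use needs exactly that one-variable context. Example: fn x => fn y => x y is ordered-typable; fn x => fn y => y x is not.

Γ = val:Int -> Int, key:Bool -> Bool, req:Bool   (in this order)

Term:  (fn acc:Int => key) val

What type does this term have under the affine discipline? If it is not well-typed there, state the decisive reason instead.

not well-typed under affine — not simply typable
variable uses: val=1; key=1; req=0; acc (bound)=0
left-to-right use order: key, val
typing: ill-typed: an application expects Int but receives Int -> Int
summary: ordered ✗ | linear ✗ | affine ✗ | relevant ✗ | unrestricted ✗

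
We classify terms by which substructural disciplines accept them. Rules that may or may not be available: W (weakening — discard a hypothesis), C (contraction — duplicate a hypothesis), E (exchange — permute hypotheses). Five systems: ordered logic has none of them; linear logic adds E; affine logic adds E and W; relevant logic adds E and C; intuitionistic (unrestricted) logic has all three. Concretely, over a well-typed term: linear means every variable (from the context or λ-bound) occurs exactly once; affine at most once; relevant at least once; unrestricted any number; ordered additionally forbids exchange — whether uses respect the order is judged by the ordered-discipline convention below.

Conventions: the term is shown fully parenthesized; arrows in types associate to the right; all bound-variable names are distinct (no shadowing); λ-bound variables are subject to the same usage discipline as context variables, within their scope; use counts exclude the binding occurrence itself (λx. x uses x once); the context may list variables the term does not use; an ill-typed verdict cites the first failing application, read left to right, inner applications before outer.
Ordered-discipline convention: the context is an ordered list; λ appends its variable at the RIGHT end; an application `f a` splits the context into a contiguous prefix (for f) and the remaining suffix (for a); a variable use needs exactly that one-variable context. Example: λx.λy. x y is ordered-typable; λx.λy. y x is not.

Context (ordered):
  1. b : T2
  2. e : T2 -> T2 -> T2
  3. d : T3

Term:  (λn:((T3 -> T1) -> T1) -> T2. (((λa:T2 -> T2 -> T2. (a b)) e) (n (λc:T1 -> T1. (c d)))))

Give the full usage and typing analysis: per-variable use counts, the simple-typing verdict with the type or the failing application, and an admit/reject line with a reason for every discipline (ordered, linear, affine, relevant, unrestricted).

counts: b=1; e=1; d=1; n (bound)=1; a (bound)=1; c (bound)=1
use order (left to right): a, b, e, n, c, d
typing: ill-typed: an application expects T1 but receives T3
ordered: ✗, not simply typable
linear: ✗, fails simple typing
affine: ✗, a type mismatch blocks all five
relevant: ✗, the type mismatch rejects it
unrestricted: ✗, not simply typable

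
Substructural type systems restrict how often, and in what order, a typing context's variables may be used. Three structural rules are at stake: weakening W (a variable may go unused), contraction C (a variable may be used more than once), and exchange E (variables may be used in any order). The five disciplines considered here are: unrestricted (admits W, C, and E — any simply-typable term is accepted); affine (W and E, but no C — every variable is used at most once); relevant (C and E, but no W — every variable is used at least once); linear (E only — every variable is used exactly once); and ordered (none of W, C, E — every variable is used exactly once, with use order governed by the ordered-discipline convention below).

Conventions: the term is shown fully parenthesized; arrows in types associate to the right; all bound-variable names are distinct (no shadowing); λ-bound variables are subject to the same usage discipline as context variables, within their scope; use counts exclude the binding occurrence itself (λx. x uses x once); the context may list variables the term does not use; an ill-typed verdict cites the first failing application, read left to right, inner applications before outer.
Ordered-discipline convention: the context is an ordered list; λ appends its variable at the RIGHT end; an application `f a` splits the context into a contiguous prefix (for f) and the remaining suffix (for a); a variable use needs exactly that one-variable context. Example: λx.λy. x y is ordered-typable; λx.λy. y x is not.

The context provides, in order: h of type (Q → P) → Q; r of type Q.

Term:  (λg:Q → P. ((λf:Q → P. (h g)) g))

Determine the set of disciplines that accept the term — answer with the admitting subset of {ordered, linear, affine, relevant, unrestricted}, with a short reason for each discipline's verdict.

admitting disciplines: unrestricted
counts: h: 1, r: 0, g (bound): 2, f (bound): 0
left-to-right use order: h, g, g
typing: ✓ — (Q → P) → Q
ordered ✗ (g ×2 used more than once (contraction); needs weakening: r, f unused)
linear ✗ (g ×2 used more than once (contraction); needs weakening: r, f unused)
affine ✗ (g ×2 used more than once (contraction))
relevant ✗ (needs weakening: r, f unused)
unrestricted ✓ (well-typed at (Q → P) → Q; no restrictions here)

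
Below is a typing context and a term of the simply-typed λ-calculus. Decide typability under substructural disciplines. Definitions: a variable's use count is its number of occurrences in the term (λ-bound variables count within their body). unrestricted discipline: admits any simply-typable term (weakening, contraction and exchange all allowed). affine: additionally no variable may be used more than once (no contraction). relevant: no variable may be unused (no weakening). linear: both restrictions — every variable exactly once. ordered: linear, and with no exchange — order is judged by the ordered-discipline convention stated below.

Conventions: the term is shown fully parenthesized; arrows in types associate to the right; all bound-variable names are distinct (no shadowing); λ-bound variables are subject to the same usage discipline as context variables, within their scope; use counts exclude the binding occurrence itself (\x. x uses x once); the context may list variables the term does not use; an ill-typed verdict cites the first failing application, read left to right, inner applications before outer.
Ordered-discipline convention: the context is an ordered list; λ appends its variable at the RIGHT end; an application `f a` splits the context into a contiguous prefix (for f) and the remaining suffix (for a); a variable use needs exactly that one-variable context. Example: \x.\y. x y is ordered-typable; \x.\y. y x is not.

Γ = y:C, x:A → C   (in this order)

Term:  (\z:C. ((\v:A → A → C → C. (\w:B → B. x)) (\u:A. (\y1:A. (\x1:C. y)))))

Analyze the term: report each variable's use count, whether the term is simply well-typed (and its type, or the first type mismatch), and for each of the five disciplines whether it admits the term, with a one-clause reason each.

usage: y: 1×; x: 1×; z [bound]: 0×; v [bound]: 0×; w [bound]: 0×; u [bound]: 0×; y1 [bound]: 0×; x1 [bound]: 0×
uses in reading order: x, y
typing: ✓ — C → (B → B) → A → C
ordered: ✗ — unused: z, v, w, u, y1, x1 — weakening required
linear: ✗ — unused: z, v, w, u, y1, x1 — weakening required
affine: ✓ — y, x, z, v, w, u, y1, x1: no repeats, contraction unneeded
relevant: ✗ — unused: z, v, w, u, y1, x1 — weakening required
unrestricted: ✓ — well-typed at C → (B → B) → A → C; no restrictions here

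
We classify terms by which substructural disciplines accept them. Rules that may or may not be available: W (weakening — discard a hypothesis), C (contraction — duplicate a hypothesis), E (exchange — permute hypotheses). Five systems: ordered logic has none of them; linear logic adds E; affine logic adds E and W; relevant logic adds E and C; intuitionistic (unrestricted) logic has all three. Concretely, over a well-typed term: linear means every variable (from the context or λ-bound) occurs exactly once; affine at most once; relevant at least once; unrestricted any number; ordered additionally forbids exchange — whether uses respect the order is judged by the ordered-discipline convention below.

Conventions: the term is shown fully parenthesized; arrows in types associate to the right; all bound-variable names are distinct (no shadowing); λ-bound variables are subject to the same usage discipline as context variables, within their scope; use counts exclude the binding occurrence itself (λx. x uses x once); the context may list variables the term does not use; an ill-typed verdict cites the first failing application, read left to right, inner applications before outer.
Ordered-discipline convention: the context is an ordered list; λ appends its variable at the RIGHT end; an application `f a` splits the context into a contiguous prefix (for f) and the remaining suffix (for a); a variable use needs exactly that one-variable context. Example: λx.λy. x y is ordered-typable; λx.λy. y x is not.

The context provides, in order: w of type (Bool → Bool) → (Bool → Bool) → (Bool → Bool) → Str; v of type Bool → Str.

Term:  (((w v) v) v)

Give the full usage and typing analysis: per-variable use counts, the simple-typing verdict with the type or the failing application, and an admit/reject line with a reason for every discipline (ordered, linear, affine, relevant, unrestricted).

usage: w: 1×; v: 3×
left-to-right use order: w, v, v, v
typing: ill-typed: an argument Bool → Str mismatches the expected Bool → Bool
ordered: ✗ — the type mismatch rejects it
linear: ✗ — not simply typable
affine: ✗ — fails simple typing
relevant: ✗ — a type mismatch blocks all five
unrestricted: ✗ — the type mismatch rejects it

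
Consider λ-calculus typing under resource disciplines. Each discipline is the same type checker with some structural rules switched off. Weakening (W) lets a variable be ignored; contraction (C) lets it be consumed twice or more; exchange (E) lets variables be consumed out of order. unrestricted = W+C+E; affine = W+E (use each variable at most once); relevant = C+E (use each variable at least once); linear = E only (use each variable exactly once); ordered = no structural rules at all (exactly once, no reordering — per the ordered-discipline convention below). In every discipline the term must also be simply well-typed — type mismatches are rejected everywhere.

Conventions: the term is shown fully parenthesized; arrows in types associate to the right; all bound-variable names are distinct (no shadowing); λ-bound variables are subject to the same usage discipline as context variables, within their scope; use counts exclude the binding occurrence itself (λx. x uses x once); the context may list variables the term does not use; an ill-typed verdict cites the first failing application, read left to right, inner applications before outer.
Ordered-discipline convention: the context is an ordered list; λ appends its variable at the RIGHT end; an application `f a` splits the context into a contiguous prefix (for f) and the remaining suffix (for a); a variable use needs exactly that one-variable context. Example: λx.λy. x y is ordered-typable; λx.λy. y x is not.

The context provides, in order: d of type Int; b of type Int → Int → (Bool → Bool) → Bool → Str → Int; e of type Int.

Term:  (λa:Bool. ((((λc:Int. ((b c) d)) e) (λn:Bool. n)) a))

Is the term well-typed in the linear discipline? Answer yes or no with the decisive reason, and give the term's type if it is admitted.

yes — d, b, e, a, c, n: one use apiece; term : Bool → Str → Int
usage: d ×1, b ×1, e ×1, a (bound) ×1, c (bound) ×1, n (bound) ×1
order of uses: b, c, d, e, n, a
typing: the term checks, with type Bool → Str → Int
all disciplines: ordered ✗, linear ✓, affine ✓, relevant ✓, unrestricted ✓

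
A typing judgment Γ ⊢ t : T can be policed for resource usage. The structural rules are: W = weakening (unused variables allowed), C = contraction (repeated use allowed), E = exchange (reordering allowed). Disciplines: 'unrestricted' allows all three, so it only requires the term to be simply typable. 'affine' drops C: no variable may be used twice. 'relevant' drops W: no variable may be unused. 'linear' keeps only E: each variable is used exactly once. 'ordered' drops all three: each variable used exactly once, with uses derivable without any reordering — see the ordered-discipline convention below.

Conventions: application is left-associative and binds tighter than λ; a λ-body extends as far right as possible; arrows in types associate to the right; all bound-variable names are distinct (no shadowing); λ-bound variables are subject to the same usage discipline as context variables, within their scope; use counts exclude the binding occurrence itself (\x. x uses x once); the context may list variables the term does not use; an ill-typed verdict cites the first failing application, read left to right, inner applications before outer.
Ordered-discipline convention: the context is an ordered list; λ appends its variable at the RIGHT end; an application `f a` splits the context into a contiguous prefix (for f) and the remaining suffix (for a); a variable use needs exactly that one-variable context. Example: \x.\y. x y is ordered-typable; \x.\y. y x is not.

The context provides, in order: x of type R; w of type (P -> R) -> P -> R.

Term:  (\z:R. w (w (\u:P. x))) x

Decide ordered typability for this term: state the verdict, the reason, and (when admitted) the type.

no — repeated use of x ×2, w ×2; needs weakening: z, u unused
usage: x ×2, w ×2, z (bound) ×0, u (bound) ×0
use order (left to right): w, w, x, x
typing: well-typed — term : P -> R
across the five disciplines: ordered ✗, linear ✗, affine ✗, relevant ✗, unrestricted ✓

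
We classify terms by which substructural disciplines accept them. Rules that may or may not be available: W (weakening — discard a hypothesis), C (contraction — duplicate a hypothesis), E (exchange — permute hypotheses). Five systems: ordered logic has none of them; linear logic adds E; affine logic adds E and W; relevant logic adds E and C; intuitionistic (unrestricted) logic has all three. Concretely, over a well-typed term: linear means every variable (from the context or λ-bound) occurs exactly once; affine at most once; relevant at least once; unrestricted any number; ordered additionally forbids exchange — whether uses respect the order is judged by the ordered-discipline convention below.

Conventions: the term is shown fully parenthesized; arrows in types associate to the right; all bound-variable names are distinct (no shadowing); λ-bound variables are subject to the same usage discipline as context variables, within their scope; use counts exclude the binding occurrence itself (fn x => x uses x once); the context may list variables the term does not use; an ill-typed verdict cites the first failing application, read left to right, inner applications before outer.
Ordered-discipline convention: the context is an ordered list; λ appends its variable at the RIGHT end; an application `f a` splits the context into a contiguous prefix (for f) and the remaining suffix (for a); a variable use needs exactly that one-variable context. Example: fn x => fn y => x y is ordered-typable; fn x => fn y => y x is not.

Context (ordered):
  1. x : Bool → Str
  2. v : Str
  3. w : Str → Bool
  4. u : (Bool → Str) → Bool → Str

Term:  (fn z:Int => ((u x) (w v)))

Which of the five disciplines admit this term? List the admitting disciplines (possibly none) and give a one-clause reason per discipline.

admitted in: affine, unrestricted
variable uses: x: 1, v: 1, w: 1, u: 1, z [bound]: 0
order of uses: u, x, w, v
typing: ✓ — Int → Str
ordered: ✗, needs weakening: z unused
linear: ✗, needs weakening: z unused
affine: ✓, x, v, w, u, z: no repeats, contraction unneeded
relevant: ✗, needs weakening: z unused
unrestricted: ✓, simply typable at Int → Str; W, C, E all held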